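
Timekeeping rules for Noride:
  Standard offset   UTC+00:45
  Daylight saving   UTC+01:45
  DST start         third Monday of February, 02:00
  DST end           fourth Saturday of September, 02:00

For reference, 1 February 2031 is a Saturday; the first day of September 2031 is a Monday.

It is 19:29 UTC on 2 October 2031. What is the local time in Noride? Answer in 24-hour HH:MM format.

1 February 2031 is a Saturday, so the first Monday is February 3 and the third is February 17.
1 September 2031 is a Monday, so the first Saturday is September 6 and the fourth is September 27.
At the standard offset (UTC+00:45), 19:29 UTC + 0h45m = 20:14 Noride standard time.
The standard-time date in Noride, 2 October 2031, does not fall between 17 February and 27 September, so daylight saving is not in effect and Noride is at UTC+00:45.
19:29 UTC + 0h45m = 20:14 local.

20:14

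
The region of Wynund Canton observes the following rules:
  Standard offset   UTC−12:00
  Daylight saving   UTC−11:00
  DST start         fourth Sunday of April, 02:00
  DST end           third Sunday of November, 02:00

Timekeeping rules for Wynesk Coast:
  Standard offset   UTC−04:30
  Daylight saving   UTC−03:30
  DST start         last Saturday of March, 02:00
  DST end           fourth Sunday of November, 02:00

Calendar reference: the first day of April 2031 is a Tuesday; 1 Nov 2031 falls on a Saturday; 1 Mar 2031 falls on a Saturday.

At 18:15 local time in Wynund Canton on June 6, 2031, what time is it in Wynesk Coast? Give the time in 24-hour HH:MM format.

1 April 2031 is a Tuesday, so the first Sunday is April 6 and the fourth is April 27.
1 November 2031 is a Saturday, so the first Sunday is November 2 and the third is November 16.
Daylight saving runs 27 April – 16 November; June 6, 2031 is inside that window, so Wynund Canton is at UTC−11:00.
18:15 Wynund Canton + 11h = 05:15 UTC (rolling into the next day, 7 June 2031).
1 March 2031 is a Saturday, so Saturdays fall on 1, 8, 15, 22, 29; the last is March 29.
1 November 2031 is a Saturday, so the first Sunday is November 2 and the fourth is November 23.
At the standard offset (UTC−04:30), 05:15 UTC − 4h30m = 00:45 Wynesk Coast standard time.
Daylight saving runs 29 March – 23 November; the standard-time date in Wynesk Coast, June 7, 2031, is inside that window, so Wynesk Coast is at UTC−03:30.
05:15 UTC − 3h30m = 01:45 Wynesk Coast.

01:45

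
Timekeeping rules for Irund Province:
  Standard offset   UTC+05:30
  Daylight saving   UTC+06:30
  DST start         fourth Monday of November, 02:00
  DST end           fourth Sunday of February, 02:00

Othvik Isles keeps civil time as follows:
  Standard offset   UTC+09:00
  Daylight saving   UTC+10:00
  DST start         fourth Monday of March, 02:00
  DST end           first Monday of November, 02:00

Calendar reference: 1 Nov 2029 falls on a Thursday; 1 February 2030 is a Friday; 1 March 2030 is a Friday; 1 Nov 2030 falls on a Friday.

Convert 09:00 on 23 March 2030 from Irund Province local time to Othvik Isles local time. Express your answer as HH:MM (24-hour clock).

1 November 2029 is a Thursday, so the first Monday is November 5 and the fourth is November 26.
1 February 2030 is a Friday, so the first Sunday is February 3 and the fourth is February 24.
23 March 2030 is outside the daylight-saving period (26 November 2029 – 24 February 2030), so Irund Province is on standard time, UTC+05:30.
09:00 Irund Province − 5h30m = 03:30 UTC.
1 March 2030 is a Friday, so the first Monday is March 4 and the fourth is March 25.
1 November 2030 is a Friday, so the first Monday is November 4.
At the standard offset (UTC+09:00), 03:30 UTC + 9h = 12:30 Othvik Isles standard time.
The standard-time date in Othvik Isles, 23 March 2030, is outside the daylight-saving period (25 March – 4 November), so Othvik Isles is on standard time, UTC+09:00.
03:30 UTC + 9h = 12:30 Othvik Isles.

12:30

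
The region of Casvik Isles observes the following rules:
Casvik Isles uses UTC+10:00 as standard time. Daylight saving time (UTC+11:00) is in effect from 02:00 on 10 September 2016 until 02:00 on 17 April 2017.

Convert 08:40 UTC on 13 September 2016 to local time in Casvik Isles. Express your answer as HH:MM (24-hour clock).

At the standard offset (UTC+10:00), 08:40 UTC + 10h = 18:40 Casvik Isles standard time.
The standard-time date in Casvik Isles, 13 September 2016, lies within the daylight-saving period (10 September 2016 – 17 April 2017), so Casvik Isles is on daylight time, UTC+11:00.
08:40 UTC + 11h = 19:40 local.

19:40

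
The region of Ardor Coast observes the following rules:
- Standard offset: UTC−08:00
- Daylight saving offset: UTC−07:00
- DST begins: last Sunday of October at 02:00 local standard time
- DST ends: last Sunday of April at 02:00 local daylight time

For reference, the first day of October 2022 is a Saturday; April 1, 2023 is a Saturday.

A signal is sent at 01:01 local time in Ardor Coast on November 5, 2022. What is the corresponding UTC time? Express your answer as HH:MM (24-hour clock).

1 October 2022 is a Saturday, so Sundays fall on 2, 9, 16, 23, 30; the last is October 30.
1 April 2023 is a Saturday, so Sundays fall on 2, 9, 16, 23, 30; the last is April 30.
November 5, 2022 lies within the daylight-saving period (30 October 2022 – 30 April 2023), so Ardor Coast is on daylight time, UTC−07:00.
01:01 local + 7h = 08:01 UTC.

08:01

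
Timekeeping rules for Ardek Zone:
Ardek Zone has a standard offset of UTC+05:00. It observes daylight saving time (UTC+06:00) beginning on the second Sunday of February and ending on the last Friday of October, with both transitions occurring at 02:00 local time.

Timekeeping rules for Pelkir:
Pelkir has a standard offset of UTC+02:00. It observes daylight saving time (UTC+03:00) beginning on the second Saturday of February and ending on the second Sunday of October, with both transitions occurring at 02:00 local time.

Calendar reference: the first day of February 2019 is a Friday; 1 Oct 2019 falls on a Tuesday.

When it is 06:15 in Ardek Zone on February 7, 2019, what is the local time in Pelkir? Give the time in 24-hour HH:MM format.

03:15

1 February 2019 is a Friday, so the first Sunday is February 3 and the second is February 10.
1 October 2019 is a Tuesday, so Fridays fall on 4, 11, 18, 25; the last is October 25.
Daylight saving runs 10 February – 25 October; February 7, 2019 is outside that window, so Ardek Zone is on standard time at UTC+05:00.
06:15 Ardek Zone − 5h = 01:15 UTC.
1 February 2019 is a Friday, so the first Saturday is February 2 and the second is February 9.
1 October 2019 is a Tuesday, so the first Sunday is October 6 and the second is October 13.
At the standard offset (UTC+02:00), 01:15 UTC + 2h = 03:15 Pelkir standard time.
The standard-time date in Pelkir, February 7, 2019, does not fall between 9 February and 13 October, so daylight saving is not in effect and Pelkir is at UTC+02:00.
01:15 UTC + 2h = 03:15 Pelkir.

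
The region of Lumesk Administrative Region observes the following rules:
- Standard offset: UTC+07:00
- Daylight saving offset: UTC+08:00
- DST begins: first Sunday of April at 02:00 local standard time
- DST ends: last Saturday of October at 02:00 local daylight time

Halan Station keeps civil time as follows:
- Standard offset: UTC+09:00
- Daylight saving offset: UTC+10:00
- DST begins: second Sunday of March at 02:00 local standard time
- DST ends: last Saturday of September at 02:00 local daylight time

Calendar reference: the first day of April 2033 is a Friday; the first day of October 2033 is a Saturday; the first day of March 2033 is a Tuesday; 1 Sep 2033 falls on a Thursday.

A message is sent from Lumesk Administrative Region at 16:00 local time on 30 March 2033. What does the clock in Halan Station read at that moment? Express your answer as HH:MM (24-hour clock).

1 April 2033 is a Friday, so the first Sunday is April 3.
1 October 2033 is a Saturday, so Saturdays fall on 1, 8, 15, 22, 29; the last is October 29.
Daylight saving runs 3 April – 29 October; 30 March 2033 is outside that window, so Lumesk Administrative Region is on standard time at UTC+07:00.
16:00 Lumesk Administrative Region − 7h = 09:00 UTC.
1 March 2033 is a Tuesday, so the first Sunday is March 6 and the second is March 13.
1 September 2033 is a Thursday, so Saturdays fall on 3, 10, 17, 24; the last is September 24.
At the standard offset (UTC+09:00), 09:00 UTC + 9h = 18:00 Halan Station standard time.
The standard-time date in Halan Station, 30 March 2033, falls between 13 March and 24 September, so daylight saving is in effect and Halan Station is at UTC+10:00.
09:00 UTC + 10h = 19:00 Halan Station.

19:00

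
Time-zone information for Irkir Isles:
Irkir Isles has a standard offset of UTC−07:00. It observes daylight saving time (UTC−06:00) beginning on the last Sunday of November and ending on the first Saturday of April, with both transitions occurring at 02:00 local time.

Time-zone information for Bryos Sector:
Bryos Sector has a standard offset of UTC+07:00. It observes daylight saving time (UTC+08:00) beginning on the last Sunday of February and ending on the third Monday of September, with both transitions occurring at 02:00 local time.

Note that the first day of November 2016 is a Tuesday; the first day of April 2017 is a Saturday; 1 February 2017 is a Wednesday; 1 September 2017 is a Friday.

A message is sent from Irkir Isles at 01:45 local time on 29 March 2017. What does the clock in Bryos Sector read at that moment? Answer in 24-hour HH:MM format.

1 November 2016 is a Tuesday, so Sundays fall on 6, 13, 20, 27; the last is November 27.
1 April 2017 is a Saturday, so the first Saturday is April 1.
29 March 2017 lies within the daylight-saving period (27 November 2016 – 1 April 2017), so Irkir Isles is on daylight time, UTC−06:00.
01:45 Irkir Isles + 6h = 07:45 UTC.
1 February 2017 is a Wednesday, so Sundays fall on 5, 12, 19, 26; the last is February 26.
1 September 2017 is a Friday, so the first Monday is September 4 and the third is September 18.
At the standard offset (UTC+07:00), 07:45 UTC + 7h = 14:45 Bryos Sector standard time.
Daylight saving runs 26 February – 18 September; the standard-time date in Bryos Sector, 29 March 2017, is inside that window, so Bryos Sector is at UTC+08:00.
07:45 UTC + 8h = 15:45 Bryos Sector.

15:45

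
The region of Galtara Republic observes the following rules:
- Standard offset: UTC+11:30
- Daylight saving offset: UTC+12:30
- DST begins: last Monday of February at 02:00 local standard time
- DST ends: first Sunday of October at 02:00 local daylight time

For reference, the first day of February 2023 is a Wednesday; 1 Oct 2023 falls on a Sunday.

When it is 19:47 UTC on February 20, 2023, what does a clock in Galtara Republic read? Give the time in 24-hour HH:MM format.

07:17

1 February 2023 is a Wednesday, so Mondays fall on 6, 13, 20, 27; the last is February 27.
1 October 2023 is a Sunday, so the first Sunday is October 1.
At the standard offset (UTC+11:30), 19:47 UTC + 11h30m = 07:17 Galtara Republic standard time (rolling into the next day, 21 February 2023).
Daylight saving runs 27 February – 1 October; the standard-time date in Galtara Republic, February 21, 2023, is outside that window, so Galtara Republic is on standard time at UTC+11:30.
19:47 UTC + 11h30m = 07:17 local (rolling into the next day, 21 February 2023).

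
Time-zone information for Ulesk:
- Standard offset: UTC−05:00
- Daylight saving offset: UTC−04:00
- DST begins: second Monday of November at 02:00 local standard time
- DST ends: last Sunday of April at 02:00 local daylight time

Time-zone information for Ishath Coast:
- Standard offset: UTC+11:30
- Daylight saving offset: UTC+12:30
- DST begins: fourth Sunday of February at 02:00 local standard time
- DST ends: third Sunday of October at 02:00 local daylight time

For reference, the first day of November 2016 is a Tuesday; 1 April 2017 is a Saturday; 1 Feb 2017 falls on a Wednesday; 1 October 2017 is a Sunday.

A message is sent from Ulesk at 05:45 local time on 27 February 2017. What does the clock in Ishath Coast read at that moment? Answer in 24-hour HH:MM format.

1 November 2016 is a Tuesday, so the first Monday is November 7 and the second is November 14.
1 April 2017 is a Saturday, so Sundays fall on 2, 9, 16, 23, 30; the last is April 30.
Daylight saving runs 14 November 2016 – 30 April 2017; 27 February 2017 is inside that window, so Ulesk is at UTC−04:00.
05:45 Ulesk + 4h = 09:45 UTC.
1 February 2017 is a Wednesday, so the first Sunday is February 5 and the fourth is February 26.
1 October 2017 is a Sunday, so the first Sunday is October 1 and the third is October 15.
At the standard offset (UTC+11:30), 09:45 UTC + 11h30m = 21:15 Ishath Coast standard time.
The standard-time date in Ishath Coast, 27 February 2017, falls between 26 February and 15 October, so daylight saving is in effect and Ishath Coast is at UTC+12:30.
09:45 UTC + 12h30m = 22:15 Ishath Coast.

22:15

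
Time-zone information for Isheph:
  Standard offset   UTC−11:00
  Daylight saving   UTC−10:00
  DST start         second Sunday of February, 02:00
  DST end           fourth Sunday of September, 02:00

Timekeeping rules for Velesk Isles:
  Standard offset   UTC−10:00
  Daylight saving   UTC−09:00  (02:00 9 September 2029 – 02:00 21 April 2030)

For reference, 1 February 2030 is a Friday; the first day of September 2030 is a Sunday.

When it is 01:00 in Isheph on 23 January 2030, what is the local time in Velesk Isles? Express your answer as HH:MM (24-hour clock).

03:00

1 February 2030 is a Friday, so the first Sunday is February 3 and the second is February 10.
1 September 2030 is a Sunday, so the first Sunday is September 1 and the fourth is September 22.
Daylight saving runs 10 February – 22 September; 23 January 2030 is outside that window, so Isheph is on standard time at UTC−11:00.
01:00 Isheph + 11h = 12:00 UTC.
At the standard offset (UTC−10:00), 12:00 UTC − 10h = 02:00 Velesk Isles standard time.
Daylight saving runs 9 September 2029 – 21 April 2030; the standard-time date in Velesk Isles, 23 January 2030, is inside that window, so Velesk Isles is at UTC−09:00.
12:00 UTC − 9h = 03:00 Velesk Isles.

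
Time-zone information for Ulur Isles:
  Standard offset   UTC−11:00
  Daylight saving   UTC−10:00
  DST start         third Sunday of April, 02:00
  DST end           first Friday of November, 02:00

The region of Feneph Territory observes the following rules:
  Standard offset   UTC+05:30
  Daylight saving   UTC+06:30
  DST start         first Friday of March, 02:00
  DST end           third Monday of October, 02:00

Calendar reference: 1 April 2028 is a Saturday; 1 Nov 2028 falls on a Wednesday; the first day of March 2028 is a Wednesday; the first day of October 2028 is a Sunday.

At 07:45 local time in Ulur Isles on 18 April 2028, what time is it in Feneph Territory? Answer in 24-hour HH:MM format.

1 April 2028 is a Saturday, so the first Sunday is April 2 and the third is April 16.
1 November 2028 is a Wednesday, so the first Friday is November 3.
18 April 2028 falls between 16 April and 3 November, so daylight saving is in effect and Ulur Isles is at UTC−10:00.
07:45 Ulur Isles + 10h = 17:45 UTC.
1 March 2028 is a Wednesday, so the first Friday is March 3.
1 October 2028 is a Sunday, so the first Monday is October 2 and the third is October 16.
At the standard offset (UTC+05:30), 17:45 UTC + 5h30m = 23:15 Feneph Territory standard time.
The standard-time date in Feneph Territory, 18 April 2028, lies within the daylight-saving period (3 March – 16 October), so Feneph Territory is on daylight time, UTC+06:30.
17:45 UTC + 6h30m = 00:15 Feneph Territory (rolling into the next day, 19 April 2028).

00:15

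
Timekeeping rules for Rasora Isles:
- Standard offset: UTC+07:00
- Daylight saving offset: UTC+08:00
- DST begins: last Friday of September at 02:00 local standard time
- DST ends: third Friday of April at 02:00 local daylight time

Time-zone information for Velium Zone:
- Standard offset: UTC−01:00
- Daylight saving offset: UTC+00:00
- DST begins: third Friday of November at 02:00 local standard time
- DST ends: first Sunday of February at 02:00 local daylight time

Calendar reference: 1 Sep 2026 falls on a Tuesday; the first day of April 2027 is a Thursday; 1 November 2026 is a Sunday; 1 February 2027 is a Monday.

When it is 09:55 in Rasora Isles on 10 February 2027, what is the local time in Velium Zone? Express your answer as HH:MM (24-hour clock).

00:55

1 September 2026 is a Tuesday, so Fridays fall on 4, 11, 18, 25; the last is September 25.
1 April 2027 is a Thursday, so the first Friday is April 2 and the third is April 16.
10 February 2027 falls between 25 September 2026 and 16 April 2027, so daylight saving is in effect and Rasora Isles is at UTC+08:00.
09:55 Rasora Isles − 8h = 01:55 UTC.
1 November 2026 is a Sunday, so the first Friday is November 6 and the third is November 20.
1 February 2027 is a Monday, so the first Sunday is February 7.
At the standard offset (UTC−01:00), 01:55 UTC − 1h = 00:55 Velium Zone standard time.
The standard-time date in Velium Zone, 10 February 2027, is outside the daylight-saving period (20 November 2026 – 7 February 2027), so Velium Zone is on standard time, UTC−01:00.
01:55 UTC − 1h = 00:55 Velium Zone.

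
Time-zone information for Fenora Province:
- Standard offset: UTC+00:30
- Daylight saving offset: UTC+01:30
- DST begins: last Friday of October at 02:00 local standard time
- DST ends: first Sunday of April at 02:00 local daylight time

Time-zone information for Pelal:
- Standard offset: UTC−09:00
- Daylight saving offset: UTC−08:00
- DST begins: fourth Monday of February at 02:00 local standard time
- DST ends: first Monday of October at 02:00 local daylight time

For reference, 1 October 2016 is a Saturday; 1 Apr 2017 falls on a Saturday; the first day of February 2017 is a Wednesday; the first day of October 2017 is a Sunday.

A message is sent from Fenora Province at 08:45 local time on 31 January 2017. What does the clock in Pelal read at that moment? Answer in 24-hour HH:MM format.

1 October 2016 is a Saturday, so Fridays fall on 7, 14, 21, 28; the last is October 28.
1 April 2017 is a Saturday, so the first Sunday is April 2.
31 January 2017 lies within the daylight-saving period (28 October 2016 – 2 April 2017), so Fenora Province is on daylight time, UTC+01:30.
08:45 Fenora Province − 1h30m = 07:15 UTC.
1 February 2017 is a Wednesday, so the first Monday is February 6 and the fourth is February 27.
1 October 2017 is a Sunday, so the first Monday is October 2.
At the standard offset (UTC−09:00), 07:15 UTC − 9h = 22:15 Pelal standard time (rolling into the previous day, 30 January 2017).
The standard-time date in Pelal, 30 January 2017, does not fall between 27 February and 2 October, so daylight saving is not in effect and Pelal is at UTC−09:00.
07:15 UTC − 9h = 22:15 Pelal (rolling into the previous day, 30 January 2017).

22:15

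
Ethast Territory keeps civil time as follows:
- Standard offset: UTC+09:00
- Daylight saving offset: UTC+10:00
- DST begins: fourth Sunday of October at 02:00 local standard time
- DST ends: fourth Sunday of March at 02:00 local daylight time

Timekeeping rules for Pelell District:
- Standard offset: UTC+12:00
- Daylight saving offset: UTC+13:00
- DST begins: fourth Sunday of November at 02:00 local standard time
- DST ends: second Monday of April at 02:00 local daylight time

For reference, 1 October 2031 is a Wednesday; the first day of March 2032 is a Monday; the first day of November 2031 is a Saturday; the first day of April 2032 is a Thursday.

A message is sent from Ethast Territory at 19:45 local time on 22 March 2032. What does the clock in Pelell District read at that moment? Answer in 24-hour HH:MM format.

22:45

1 October 2031 is a Wednesday, so the first Sunday is October 5 and the fourth is October 26.
1 March 2032 is a Monday, so the first Sunday is March 7 and the fourth is March 28.
22 March 2032 falls between 26 October 2031 and 28 March 2032, so daylight saving is in effect and Ethast Territory is at UTC+10:00.
19:45 Ethast Territory − 10h = 09:45 UTC.
1 November 2031 is a Saturday, so the first Sunday is November 2 and the fourth is November 23.
1 April 2032 is a Thursday, so the first Monday is April 5 and the second is April 12.
At the standard offset (UTC+12:00), 09:45 UTC + 12h = 21:45 Pelell District standard time.
Daylight saving runs 23 November 2031 – 12 April 2032; the standard-time date in Pelell District, 22 March 2032, is inside that window, so Pelell District is at UTC+13:00.
09:45 UTC + 13h = 22:45 Pelell District.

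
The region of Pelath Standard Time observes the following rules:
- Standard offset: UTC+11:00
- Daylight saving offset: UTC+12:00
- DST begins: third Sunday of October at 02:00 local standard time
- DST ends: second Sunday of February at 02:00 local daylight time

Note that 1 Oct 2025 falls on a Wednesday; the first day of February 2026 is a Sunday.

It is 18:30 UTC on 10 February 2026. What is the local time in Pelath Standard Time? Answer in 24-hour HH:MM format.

1 October 2025 is a Wednesday, so the first Sunday is October 5 and the third is October 19.
1 February 2026 is a Sunday, so the first Sunday is February 1 and the second is February 8.
At the standard offset (UTC+11:00), 18:30 UTC + 11h = 05:30 Pelath Standard Time standard time (rolling into the next day, 11 February 2026).
The standard-time date in Pelath Standard Time, 11 February 2026, is outside the daylight-saving period (19 October 2025 – 8 February 2026), so Pelath Standard Time is on standard time, UTC+11:00.
18:30 UTC + 11h = 05:30 local (rolling into the next day, 11 February 2026).

05:30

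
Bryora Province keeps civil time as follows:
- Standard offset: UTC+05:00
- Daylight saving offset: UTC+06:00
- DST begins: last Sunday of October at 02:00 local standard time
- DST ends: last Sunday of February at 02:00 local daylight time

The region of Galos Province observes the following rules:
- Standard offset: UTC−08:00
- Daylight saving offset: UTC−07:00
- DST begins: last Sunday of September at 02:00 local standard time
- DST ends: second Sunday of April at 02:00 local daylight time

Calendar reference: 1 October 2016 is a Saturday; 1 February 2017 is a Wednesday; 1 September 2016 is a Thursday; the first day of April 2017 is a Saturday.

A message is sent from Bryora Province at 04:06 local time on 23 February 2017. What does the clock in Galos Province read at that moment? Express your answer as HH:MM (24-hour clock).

15:06

1 October 2016 is a Saturday, so Sundays fall on 2, 9, 16, 23, 30; the last is October 30.
1 February 2017 is a Wednesday, so Sundays fall on 5, 12, 19, 26; the last is February 26.
23 February 2017 falls between 30 October 2016 and 26 February 2017, so daylight saving is in effect and Bryora Province is at UTC+06:00.
04:06 Bryora Province − 6h = 22:06 UTC (rolling into the previous day, 22 February 2017).
1 September 2016 is a Thursday, so Sundays fall on 4, 11, 18, 25; the last is September 25.
1 April 2017 is a Saturday, so the first Sunday is April 2 and the second is April 9.
At the standard offset (UTC−08:00), 22:06 UTC − 8h = 14:06 Galos Province standard time.
Daylight saving runs 25 September 2016 – 9 April 2017; the standard-time date in Galos Province, 22 February 2017, is inside that window, so Galos Province is at UTC−07:00.
22:06 UTC − 7h = 15:06 Galos Province.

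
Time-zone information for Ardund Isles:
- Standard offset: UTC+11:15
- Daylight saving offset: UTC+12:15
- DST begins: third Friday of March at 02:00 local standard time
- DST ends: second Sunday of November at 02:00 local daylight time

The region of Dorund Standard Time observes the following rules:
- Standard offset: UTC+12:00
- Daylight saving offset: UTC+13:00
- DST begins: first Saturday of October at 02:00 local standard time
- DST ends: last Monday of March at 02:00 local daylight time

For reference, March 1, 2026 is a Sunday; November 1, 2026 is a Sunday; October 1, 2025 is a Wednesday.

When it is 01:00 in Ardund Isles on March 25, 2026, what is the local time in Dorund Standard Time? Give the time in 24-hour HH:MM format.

01:45

1 March 2026 is a Sunday, so the first Friday is March 6 and the third is March 20.
1 November 2026 is a Sunday, so the first Sunday is November 1 and the second is November 8.
March 25, 2026 falls between 20 March and 8 November, so daylight saving is in effect and Ardund Isles is at UTC+12:15.
01:00 Ardund Isles − 12h15m = 12:45 UTC (rolling into the previous day, 24 March 2026).
1 October 2025 is a Wednesday, so the first Saturday is October 4.
1 March 2026 is a Sunday, so Mondays fall on 2, 9, 16, 23, 30; the last is March 30.
At the standard offset (UTC+12:00), 12:45 UTC + 12h = 00:45 Dorund Standard Time standard time (rolling into the next day, 25 March 2026).
The standard-time date in Dorund Standard Time, March 25, 2026, falls between 4 October 2025 and 30 March 2026, so daylight saving is in effect and Dorund Standard Time is at UTC+13:00.
12:45 UTC + 13h = 01:45 Dorund Standard Time (rolling into the next day, 25 March 2026).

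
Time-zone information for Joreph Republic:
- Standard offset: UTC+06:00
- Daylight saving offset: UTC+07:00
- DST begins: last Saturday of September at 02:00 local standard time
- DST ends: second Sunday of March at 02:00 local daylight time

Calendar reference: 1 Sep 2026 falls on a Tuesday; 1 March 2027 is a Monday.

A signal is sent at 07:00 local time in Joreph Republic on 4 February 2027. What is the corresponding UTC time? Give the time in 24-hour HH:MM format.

00:00

1 September 2026 is a Tuesday, so Saturdays fall on 5, 12, 19, 26; the last is September 26.
1 March 2027 is a Monday, so the first Sunday is March 7 and the second is March 14.
4 February 2027 lies within the daylight-saving period (26 September 2026 – 14 March 2027), so Joreph Republic is on daylight time, UTC+07:00.
07:00 local − 7h = 00:00 UTC.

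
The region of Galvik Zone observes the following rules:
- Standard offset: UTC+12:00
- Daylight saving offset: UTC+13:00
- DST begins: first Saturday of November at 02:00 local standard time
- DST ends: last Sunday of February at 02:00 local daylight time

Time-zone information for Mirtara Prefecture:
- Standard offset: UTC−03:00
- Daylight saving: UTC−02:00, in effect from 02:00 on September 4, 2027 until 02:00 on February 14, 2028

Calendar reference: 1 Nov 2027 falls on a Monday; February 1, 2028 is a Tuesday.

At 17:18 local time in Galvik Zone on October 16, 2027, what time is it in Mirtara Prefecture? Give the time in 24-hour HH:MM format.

03:18

1 November 2027 is a Monday, so the first Saturday is November 6.
1 February 2028 is a Tuesday, so Sundays fall on 6, 13, 20, 27; the last is February 27.
October 16, 2027 is outside the daylight-saving period (6 November 2027 – 27 February 2028), so Galvik Zone is on standard time, UTC+12:00.
17:18 Galvik Zone − 12h = 05:18 UTC.
At the standard offset (UTC−03:00), 05:18 UTC − 3h = 02:18 Mirtara Prefecture standard time.
Daylight saving runs 4 September 2027 – 14 February 2028; the standard-time date in Mirtara Prefecture, October 16, 2027, is inside that window, so Mirtara Prefecture is at UTC−02:00.
05:18 UTC − 2h = 03:18 Mirtara Prefecture.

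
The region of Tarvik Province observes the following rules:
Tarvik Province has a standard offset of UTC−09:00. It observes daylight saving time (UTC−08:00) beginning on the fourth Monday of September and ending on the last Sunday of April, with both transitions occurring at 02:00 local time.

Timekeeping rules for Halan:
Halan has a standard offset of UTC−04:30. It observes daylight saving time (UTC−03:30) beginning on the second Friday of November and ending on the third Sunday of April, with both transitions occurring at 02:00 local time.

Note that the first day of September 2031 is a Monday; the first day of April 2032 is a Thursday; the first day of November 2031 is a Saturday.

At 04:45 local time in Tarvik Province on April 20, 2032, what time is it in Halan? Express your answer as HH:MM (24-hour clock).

08:15

1 September 2031 is a Monday, so the first Monday is September 1 and the fourth is September 22.
1 April 2032 is a Thursday, so Sundays fall on 4, 11, 18, 25; the last is April 25.
Daylight saving runs 22 September 2031 – 25 April 2032; April 20, 2032 is inside that window, so Tarvik Province is at UTC−08:00.
04:45 Tarvik Province + 8h = 12:45 UTC.
1 November 2031 is a Saturday, so the first Friday is November 7 and the second is November 14.
1 April 2032 is a Thursday, so the first Sunday is April 4 and the third is April 18.
At the standard offset (UTC−04:30), 12:45 UTC − 4h30m = 08:15 Halan standard time.
The standard-time date in Halan, April 20, 2032, does not fall between 14 November 2031 and 18 April 2032, so daylight saving is not in effect and Halan is at UTC−04:30.
12:45 UTC − 4h30m = 08:15 Halan.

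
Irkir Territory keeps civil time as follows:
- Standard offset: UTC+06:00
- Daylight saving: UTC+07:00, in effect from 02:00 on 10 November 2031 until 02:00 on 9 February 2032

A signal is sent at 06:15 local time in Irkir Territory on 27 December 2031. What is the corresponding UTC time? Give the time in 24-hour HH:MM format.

27 December 2031 lies within the daylight-saving period (10 November 2031 – 9 February 2032), so Irkir Territory is on daylight time, UTC+07:00.
06:15 local − 7h = 23:15 UTC (rolling into the previous day, 26 December 2031).

23:15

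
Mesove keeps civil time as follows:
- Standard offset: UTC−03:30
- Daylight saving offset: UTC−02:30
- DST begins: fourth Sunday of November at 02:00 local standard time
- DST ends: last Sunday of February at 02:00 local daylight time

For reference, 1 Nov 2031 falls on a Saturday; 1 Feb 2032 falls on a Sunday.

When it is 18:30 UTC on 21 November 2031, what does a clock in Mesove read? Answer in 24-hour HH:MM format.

1 November 2031 is a Saturday, so the first Sunday is November 2 and the fourth is November 23.
1 February 2032 is a Sunday, so Sundays fall on 1, 8, 15, 22, 29; the last is February 29.
At the standard offset (UTC−03:30), 18:30 UTC − 3h30m = 15:00 Mesove standard time.
Daylight saving runs 23 November 2031 – 29 February 2032; the standard-time date in Mesove, 21 November 2031, is outside that window, so Mesove is on standard time at UTC−03:30.
18:30 UTC − 3h30m = 15:00 local.

15:00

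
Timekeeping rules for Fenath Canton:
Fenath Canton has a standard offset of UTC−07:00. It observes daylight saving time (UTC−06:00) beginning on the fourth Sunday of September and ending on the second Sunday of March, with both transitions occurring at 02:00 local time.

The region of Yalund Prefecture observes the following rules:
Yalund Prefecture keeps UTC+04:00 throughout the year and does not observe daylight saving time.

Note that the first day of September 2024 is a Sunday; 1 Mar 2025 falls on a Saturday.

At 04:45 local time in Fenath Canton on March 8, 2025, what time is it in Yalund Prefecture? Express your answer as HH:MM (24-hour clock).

14:45

1 September 2024 is a Sunday, so the first Sunday is September 1 and the fourth is September 22.
1 March 2025 is a Saturday, so the first Sunday is March 2 and the second is March 9.
March 8, 2025 falls between 22 September 2024 and 9 March 2025, so daylight saving is in effect and Fenath Canton is at UTC−06:00.
04:45 Fenath Canton + 6h = 10:45 UTC.
Yalund Prefecture stays on UTC+04:00 all year.
10:45 UTC + 4h = 14:45 Yalund Prefecture.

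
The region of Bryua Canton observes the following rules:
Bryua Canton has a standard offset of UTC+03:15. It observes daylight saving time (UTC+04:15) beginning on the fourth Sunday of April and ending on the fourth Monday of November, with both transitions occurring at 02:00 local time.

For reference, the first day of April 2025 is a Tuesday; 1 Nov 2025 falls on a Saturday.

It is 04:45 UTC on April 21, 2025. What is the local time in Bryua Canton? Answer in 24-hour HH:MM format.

08:00

1 April 2025 is a Tuesday, so the first Sunday is April 6 and the fourth is April 27.
1 November 2025 is a Saturday, so the first Monday is November 3 and the fourth is November 24.
At the standard offset (UTC+03:15), 04:45 UTC + 3h15m = 08:00 Bryua Canton standard time.
Daylight saving runs 27 April – 24 November; the standard-time date in Bryua Canton, April 21, 2025, is outside that window, so Bryua Canton is on standard time at UTC+03:15.
04:45 UTC + 3h15m = 08:00 local.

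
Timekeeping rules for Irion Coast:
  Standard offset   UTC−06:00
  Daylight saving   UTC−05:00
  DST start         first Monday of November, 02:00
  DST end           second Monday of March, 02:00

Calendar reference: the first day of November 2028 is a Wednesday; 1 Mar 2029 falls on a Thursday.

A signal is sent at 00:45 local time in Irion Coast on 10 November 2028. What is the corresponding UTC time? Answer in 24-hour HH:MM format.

1 November 2028 is a Wednesday, so the first Monday is November 6.
1 March 2029 is a Thursday, so the first Monday is March 5 and the second is March 12.
Daylight saving runs 6 November 2028 – 12 March 2029; 10 November 2028 is inside that window, so Irion Coast is at UTC−05:00.
00:45 local + 5h = 05:45 UTC.

05:45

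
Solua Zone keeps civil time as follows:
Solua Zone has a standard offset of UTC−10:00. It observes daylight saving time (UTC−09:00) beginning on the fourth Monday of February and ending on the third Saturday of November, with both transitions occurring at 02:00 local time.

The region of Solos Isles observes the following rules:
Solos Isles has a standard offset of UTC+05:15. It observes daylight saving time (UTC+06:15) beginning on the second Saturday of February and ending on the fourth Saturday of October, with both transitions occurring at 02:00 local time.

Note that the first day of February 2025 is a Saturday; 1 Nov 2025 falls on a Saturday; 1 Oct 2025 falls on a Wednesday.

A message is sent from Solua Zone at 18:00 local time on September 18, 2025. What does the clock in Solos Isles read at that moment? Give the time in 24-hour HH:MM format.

09:15

1 February 2025 is a Saturday, so the first Monday is February 3 and the fourth is February 24.
1 November 2025 is a Saturday, so the first Saturday is November 1 and the third is November 15.
Daylight saving runs 24 February – 15 November; September 18, 2025 is inside that window, so Solua Zone is at UTC−09:00.
18:00 Solua Zone + 9h = 03:00 UTC (rolling into the next day, 19 September 2025).
1 February 2025 is a Saturday, so the first Saturday is February 1 and the second is February 8.
1 October 2025 is a Wednesday, so the first Saturday is October 4 and the fourth is October 25.
At the standard offset (UTC+05:15), 03:00 UTC + 5h15m = 08:15 Solos Isles standard time.
Daylight saving runs 8 February – 25 October; the standard-time date in Solos Isles, September 19, 2025, is inside that window, so Solos Isles is at UTC+06:15.
03:00 UTC + 6h15m = 09:15 Solos Isles.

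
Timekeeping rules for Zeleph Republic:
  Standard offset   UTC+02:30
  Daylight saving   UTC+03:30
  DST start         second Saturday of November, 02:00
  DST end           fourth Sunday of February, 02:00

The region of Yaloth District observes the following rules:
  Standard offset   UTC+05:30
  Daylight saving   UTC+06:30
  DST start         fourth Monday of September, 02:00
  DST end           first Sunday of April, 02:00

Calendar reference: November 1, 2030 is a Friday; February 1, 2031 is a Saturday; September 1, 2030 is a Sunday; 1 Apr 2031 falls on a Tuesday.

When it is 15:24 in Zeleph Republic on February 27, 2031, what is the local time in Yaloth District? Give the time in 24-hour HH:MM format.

1 November 2030 is a Friday, so the first Saturday is November 2 and the second is November 9.
1 February 2031 is a Saturday, so the first Sunday is February 2 and the fourth is February 23.
February 27, 2031 is outside the daylight-saving period (9 November 2030 – 23 February 2031), so Zeleph Republic is on standard time, UTC+02:30.
15:24 Zeleph Republic − 2h30m = 12:54 UTC.
1 September 2030 is a Sunday, so the first Monday is September 2 and the fourth is September 23.
1 April 2031 is a Tuesday, so the first Sunday is April 6.
At the standard offset (UTC+05:30), 12:54 UTC + 5h30m = 18:24 Yaloth District standard time.
The standard-time date in Yaloth District, February 27, 2031, lies within the daylight-saving period (23 September 2030 – 6 April 2031), so Yaloth District is on daylight time, UTC+06:30.
12:54 UTC + 6h30m = 19:24 Yaloth District.

19:24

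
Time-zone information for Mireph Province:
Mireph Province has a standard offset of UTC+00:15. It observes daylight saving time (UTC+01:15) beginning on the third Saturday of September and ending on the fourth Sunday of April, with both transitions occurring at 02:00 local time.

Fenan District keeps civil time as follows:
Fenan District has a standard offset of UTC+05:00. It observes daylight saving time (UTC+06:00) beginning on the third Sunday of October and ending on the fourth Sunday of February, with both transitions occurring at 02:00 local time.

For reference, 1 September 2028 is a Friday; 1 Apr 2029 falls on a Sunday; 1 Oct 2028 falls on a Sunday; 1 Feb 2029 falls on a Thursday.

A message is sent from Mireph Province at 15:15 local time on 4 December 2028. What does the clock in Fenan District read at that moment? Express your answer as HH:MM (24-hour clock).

20:00

1 September 2028 is a Friday, so the first Saturday is September 2 and the third is September 16.
1 April 2029 is a Sunday, so the first Sunday is April 1 and the fourth is April 22.
Daylight saving runs 16 September 2028 – 22 April 2029; 4 December 2028 is inside that window, so Mireph Province is at UTC+01:15.
15:15 Mireph Province − 1h15m = 14:00 UTC.
1 October 2028 is a Sunday, so the first Sunday is October 1 and the third is October 15.
1 February 2029 is a Thursday, so the first Sunday is February 4 and the fourth is February 25.
At the standard offset (UTC+05:00), 14:00 UTC + 5h = 19:00 Fenan District standard time.
The standard-time date in Fenan District, 4 December 2028, falls between 15 October 2028 and 25 February 2029, so daylight saving is in effect and Fenan District is at UTC+06:00.
14:00 UTC + 6h = 20:00 Fenan District.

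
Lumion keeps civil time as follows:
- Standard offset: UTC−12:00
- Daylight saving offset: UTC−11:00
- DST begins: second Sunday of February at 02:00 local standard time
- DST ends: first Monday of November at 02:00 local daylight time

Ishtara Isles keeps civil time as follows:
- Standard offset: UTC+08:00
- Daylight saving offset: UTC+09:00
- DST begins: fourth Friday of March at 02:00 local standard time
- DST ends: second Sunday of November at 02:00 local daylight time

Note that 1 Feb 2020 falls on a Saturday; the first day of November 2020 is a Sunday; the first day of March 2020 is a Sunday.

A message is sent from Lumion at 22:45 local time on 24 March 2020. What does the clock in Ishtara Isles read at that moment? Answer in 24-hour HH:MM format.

17:45

1 February 2020 is a Saturday, so the first Sunday is February 2 and the second is February 9.
1 November 2020 is a Sunday, so the first Monday is November 2.
24 March 2020 lies within the daylight-saving period (9 February – 2 November), so Lumion is on daylight time, UTC−11:00.
22:45 Lumion + 11h = 09:45 UTC (rolling into the next day, 25 March 2020).
1 March 2020 is a Sunday, so the first Friday is March 6 and the fourth is March 27.
1 November 2020 is a Sunday, so the first Sunday is November 1 and the second is November 8.
At the standard offset (UTC+08:00), 09:45 UTC + 8h = 17:45 Ishtara Isles standard time.
The standard-time date in Ishtara Isles, 25 March 2020, does not fall between 27 March and 8 November, so daylight saving is not in effect and Ishtara Isles is at UTC+08:00.
09:45 UTC + 8h = 17:45 Ishtara Isles.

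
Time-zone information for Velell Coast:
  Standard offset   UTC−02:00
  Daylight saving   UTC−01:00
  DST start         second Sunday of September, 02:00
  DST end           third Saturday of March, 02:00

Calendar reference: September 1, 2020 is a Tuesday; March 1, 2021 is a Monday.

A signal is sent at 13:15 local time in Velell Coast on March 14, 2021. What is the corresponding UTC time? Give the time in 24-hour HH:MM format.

1 September 2020 is a Tuesday, so the first Sunday is September 6 and the second is September 13.
1 March 2021 is a Monday, so the first Saturday is March 6 and the third is March 20.
March 14, 2021 lies within the daylight-saving period (13 September 2020 – 20 March 2021), so Velell Coast is on daylight time, UTC−01:00.
13:15 local + 1h = 14:15 UTC.

14:15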